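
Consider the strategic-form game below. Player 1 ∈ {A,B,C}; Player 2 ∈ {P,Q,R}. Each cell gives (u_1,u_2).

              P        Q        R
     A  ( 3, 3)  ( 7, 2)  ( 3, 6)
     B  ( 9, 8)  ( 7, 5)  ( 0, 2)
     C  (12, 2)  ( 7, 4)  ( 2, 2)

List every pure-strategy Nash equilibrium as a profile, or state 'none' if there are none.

NE set: (A,R), (C,Q)

(A,P): not NE [P1→C gives 12>3; P2→R gives 6>3]
(A,Q): not NE [P2→R gives 6>2]
(A,R): NE
(B,P): not NE [P1→C gives 12>9]
(B,Q): not NE [P2→P gives 8>5]
(B,R): not NE [P1→A gives 3>0; P2→P gives 8>2]
(C,P): not NE [P2→Q gives 4>2]
(C,Q): NE
(C,R): not NE [P1→A gives 3>2; P2→Q gives 4>2]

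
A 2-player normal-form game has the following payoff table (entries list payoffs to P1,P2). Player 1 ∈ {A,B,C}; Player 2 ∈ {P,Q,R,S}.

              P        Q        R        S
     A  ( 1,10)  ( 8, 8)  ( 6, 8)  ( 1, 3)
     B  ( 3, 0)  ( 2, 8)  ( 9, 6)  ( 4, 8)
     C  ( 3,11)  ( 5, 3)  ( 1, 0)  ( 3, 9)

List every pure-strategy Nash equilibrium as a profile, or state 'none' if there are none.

NE set: (B,S), (C,P)

(A,P): not NE [P1→C gives 3>1]
(A,Q): not NE [P2→P gives 10>8]
(A,R): not NE [P1→B gives 9>6; P2→P gives 10>8]
(A,S): not NE [P1→B gives 4>1; P2→P gives 10>3]
(B,P): not NE [P2→S gives 8>0]
(B,Q): not NE [P1→A gives 8>2]
(B,R): not NE [P2→S gives 8>6]
(B,S): NE
(C,P): NE
(C,Q): not NE [P1→A gives 8>5; P2→P gives 11>3]
(C,R): not NE [P1→B gives 9>1; P2→P gives 11>0]
(C,S): not NE [P1→B gives 4>3; P2→P gives 11>9]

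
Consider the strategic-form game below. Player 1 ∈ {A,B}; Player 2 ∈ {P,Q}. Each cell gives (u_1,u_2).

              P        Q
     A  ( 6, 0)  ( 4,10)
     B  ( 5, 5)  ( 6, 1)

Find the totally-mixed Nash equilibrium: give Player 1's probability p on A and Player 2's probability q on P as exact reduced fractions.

P1 indiff ⇒ q·6+(1-q)·4 = q·5+(1-q)·6 ⇒ q(1) = (1-q)(2) ⇒ q = 2/3
P2 indiff ⇒ p·0+(1-p)·5 = p·10+(1-p)·1 ⇒ p(-10) = (1-p)(-4) ⇒ p = 2/7

P1 mixes 2/7 on A; P2 mixes 2/3 on P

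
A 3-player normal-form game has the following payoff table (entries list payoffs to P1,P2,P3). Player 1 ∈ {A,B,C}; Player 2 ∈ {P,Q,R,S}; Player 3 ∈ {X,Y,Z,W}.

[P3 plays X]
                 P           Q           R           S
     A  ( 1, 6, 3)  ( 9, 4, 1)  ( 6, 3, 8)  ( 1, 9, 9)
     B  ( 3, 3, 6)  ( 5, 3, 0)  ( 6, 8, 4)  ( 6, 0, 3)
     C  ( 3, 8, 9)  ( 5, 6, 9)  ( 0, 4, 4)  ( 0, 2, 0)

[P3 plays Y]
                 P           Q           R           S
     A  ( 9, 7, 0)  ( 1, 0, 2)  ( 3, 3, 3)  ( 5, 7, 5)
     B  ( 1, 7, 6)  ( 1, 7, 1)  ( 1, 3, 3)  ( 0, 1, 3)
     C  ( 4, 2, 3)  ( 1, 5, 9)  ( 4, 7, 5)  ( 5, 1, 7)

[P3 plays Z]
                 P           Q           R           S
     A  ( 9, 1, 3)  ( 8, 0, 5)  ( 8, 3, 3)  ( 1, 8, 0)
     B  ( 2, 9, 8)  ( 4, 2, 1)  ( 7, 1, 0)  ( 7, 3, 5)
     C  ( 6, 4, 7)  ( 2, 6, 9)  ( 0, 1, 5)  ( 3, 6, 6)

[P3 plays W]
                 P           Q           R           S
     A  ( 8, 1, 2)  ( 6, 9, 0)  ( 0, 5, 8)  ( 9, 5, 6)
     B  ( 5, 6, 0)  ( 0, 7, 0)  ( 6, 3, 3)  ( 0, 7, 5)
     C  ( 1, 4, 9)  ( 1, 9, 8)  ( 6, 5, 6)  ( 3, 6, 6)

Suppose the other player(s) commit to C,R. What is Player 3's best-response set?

u_3(X vs C,R) = 4
u_3(Y vs C,R) = 5
u_3(Z vs C,R) = 5
u_3(W vs C,R) = 6
max payoff 6 at {W}

argmax u_3 = {W}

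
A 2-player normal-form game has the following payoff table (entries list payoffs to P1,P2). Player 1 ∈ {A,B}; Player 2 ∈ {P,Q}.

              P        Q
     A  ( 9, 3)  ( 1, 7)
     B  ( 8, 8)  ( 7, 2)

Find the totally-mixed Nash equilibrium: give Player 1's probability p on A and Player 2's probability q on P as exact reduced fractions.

P1 mixes 3/5 on A; P2 mixes 6/7 on P

P1 indiff ⇒ q·9+(1-q)·1 = q·8+(1-q)·7 ⇒ q(1) = (1-q)(6) ⇒ q = 6/7
P2 indiff ⇒ p·3+(1-p)·8 = p·7+(1-p)·2 ⇒ p(-4) = (1-p)(-6) ⇒ p = 3/5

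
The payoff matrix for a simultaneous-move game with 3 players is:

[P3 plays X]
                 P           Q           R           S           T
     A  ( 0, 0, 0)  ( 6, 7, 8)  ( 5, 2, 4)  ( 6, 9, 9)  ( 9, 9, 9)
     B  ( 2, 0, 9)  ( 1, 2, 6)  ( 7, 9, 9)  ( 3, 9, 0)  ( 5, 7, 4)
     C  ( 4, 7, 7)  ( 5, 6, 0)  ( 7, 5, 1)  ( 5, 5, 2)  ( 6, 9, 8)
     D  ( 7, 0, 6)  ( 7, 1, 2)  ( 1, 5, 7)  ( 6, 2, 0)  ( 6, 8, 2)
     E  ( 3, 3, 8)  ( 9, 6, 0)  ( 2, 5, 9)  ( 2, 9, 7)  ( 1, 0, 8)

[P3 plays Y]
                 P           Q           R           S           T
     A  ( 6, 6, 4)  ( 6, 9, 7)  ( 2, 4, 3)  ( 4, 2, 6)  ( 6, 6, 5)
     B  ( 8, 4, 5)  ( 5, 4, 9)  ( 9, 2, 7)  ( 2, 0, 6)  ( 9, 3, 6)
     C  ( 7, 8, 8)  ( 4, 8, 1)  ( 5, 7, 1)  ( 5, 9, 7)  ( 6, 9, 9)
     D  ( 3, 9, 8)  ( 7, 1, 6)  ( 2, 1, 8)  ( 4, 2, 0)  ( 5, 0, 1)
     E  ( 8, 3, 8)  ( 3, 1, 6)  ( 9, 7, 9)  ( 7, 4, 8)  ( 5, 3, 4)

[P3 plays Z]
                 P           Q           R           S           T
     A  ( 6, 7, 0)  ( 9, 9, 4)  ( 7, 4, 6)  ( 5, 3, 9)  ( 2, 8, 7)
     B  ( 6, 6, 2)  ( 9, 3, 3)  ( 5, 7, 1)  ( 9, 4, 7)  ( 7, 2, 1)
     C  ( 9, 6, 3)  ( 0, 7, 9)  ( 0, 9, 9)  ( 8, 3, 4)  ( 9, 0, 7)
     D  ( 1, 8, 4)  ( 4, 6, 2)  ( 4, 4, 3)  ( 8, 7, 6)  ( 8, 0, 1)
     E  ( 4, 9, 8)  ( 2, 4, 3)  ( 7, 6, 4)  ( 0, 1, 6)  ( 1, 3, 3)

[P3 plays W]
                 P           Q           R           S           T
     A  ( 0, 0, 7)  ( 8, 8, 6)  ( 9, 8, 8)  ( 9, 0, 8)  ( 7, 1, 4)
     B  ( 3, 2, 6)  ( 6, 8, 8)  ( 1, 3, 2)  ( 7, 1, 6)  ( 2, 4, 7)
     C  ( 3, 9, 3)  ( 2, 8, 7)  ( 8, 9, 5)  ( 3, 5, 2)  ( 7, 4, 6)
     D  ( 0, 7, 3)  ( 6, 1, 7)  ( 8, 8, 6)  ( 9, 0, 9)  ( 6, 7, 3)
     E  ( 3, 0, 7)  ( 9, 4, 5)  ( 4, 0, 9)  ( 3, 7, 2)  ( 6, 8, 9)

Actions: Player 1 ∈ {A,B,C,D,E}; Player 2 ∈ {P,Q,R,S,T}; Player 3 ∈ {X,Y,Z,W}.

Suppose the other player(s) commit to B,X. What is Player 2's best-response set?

argmax u_2 = {R,S}

u_2(P vs B,X) = 0
u_2(Q vs B,X) = 2
u_2(R vs B,X) = 9
u_2(S vs B,X) = 9
u_2(T vs B,X) = 7
max payoff 9 at {R,S}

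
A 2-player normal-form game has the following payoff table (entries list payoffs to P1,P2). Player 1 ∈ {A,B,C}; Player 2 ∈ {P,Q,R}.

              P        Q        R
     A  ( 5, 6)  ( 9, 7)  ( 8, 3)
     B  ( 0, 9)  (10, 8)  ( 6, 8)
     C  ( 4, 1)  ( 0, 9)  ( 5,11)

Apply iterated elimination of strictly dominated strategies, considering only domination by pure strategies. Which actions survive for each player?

Remaining: P1:{A,B} P2:{P,Q}

P1 drop C (A beats it: P:5>4 Q:9>0 R:8>5)
P2 drop R (P beats it: A:6>3 B:9>8)
P1→{A,B} P2→{P,Q}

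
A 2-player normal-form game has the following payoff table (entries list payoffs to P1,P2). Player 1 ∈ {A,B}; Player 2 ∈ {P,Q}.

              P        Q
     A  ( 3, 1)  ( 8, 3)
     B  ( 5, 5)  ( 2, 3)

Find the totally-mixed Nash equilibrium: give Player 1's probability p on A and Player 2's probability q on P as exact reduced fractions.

P1 mixes 1/2 on A; P2 mixes 3/4 on P

P1 indiff ⇒ q·3+(1-q)·8 = q·5+(1-q)·2 ⇒ q(-2) = (1-q)(-6) ⇒ q = 3/4
P2 indiff ⇒ p·1+(1-p)·5 = p·3+(1-p)·3 ⇒ p(-2) = (1-p)(-2) ⇒ p = 1/2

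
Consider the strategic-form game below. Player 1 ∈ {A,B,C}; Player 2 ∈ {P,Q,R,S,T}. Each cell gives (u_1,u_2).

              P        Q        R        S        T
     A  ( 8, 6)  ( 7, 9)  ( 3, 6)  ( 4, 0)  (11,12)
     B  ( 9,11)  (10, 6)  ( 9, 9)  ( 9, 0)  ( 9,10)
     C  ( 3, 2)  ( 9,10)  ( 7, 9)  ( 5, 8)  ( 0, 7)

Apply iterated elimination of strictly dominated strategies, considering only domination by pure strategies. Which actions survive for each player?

Remaining: P1:{A,B} P2:{P,T}

P1 drop C (B beats it: P:9>3 Q:10>9 R:9>7 S:9>5 T:9>0)
P2 drop Q (T beats it: A:12>9 B:10>6)
P2 drop R (T beats it: A:12>6 B:10>9)
P2 drop S (P beats it: A:6>0 B:11>0)
P1→{A,B} P2→{P,T}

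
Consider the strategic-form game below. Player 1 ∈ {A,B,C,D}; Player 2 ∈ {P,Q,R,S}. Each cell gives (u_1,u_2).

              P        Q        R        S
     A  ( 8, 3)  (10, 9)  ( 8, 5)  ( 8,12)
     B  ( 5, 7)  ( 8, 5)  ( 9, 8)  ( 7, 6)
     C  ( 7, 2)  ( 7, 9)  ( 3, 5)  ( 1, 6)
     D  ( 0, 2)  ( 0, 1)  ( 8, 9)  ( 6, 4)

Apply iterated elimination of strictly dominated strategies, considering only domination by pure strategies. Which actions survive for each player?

IESDS → P1:{A,B} P2:{R,S}

P1 drop C (A beats it: P:8>7 Q:10>7 R:8>3 S:8>1)
P1 drop D (B beats it: P:5>0 Q:8>0 R:9>8 S:7>6)
P2 drop P (R beats it: A:5>3 B:8>7)
P2 drop Q (S beats it: A:12>9 B:6>5)
P1→{A,B} P2→{R,S}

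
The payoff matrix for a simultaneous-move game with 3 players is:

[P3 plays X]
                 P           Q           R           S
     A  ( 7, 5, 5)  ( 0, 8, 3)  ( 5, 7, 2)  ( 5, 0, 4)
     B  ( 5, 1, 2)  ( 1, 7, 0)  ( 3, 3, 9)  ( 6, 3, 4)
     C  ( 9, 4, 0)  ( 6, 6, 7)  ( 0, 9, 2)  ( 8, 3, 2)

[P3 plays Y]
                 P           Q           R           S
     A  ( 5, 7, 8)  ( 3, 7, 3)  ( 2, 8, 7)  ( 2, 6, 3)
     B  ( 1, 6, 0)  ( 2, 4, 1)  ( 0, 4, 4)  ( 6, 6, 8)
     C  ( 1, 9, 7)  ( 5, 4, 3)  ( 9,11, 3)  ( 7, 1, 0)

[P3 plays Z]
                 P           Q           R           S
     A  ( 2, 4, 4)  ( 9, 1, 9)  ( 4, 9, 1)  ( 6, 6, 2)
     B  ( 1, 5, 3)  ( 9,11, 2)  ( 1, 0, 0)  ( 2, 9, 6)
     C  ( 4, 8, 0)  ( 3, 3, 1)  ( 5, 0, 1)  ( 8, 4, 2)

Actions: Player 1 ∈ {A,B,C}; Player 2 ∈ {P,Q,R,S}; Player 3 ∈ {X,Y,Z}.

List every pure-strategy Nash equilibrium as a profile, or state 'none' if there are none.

PSNE = {(B,Q,Z), (C,R,Y)}

(A,P,X): not NE [P1→C gives 9>7; P2→Q gives 8>5; P3→Y gives 8>5]
(A,P,Y): not NE [P2→R gives 8>7]
(A,P,Z): not NE [P1→C gives 4>2; P2→R gives 9>4; P3→Y gives 8>4]
(A,Q,X): not NE [P1→C gives 6>0; P3→Z gives 9>3]
(A,Q,Y): not NE [P1→C gives 5>3; P2→R gives 8>7; P3→Z gives 9>3]
(A,Q,Z): not NE [P2→R gives 9>1]
(A,R,X): not NE [P2→Q gives 8>7; P3→Y gives 7>2]
(A,R,Y): not NE [P1→C gives 9>2]
(A,R,Z): not NE [P1→C gives 5>4; P3→Y gives 7>1]
(A,S,X): not NE [P1→C gives 8>5; P2→Q gives 8>0]
(A,S,Y): not NE [P1→C gives 7>2; P2→R gives 8>6; P3→X gives 4>3]
(A,S,Z): not NE [P1→C gives 8>6; P2→R gives 9>6; P3→X gives 4>2]
(B,P,X): not NE [P1→C gives 9>5; P2→Q gives 7>1; P3→Z gives 3>2]
(B,P,Y): not NE [P1→A gives 5>1; P3→Z gives 3>0]
(B,P,Z): not NE [P1→C gives 4>1; P2→Q gives 11>5]
(B,Q,X): not NE [P1→C gives 6>1; P3→Z gives 2>0]
(B,Q,Y): not NE [P1→C gives 5>2; P2→S gives 6>4; P3→Z gives 2>1]
(B,Q,Z): NE
(B,R,X): not NE [P1→A gives 5>3; P2→Q gives 7>3]
(B,R,Y): not NE [P1→C gives 9>0; P2→S gives 6>4; P3→X gives 9>4]
(B,R,Z): not NE [P1→C gives 5>1; P2→Q gives 11>0; P3→X gives 9>0]
(B,S,X): not NE [P1→C gives 8>6; P2→Q gives 7>3; P3→Y gives 8>4]
(B,S,Y): not NE [P1→C gives 7>6]
(B,S,Z): not NE [P1→C gives 8>2; P2→Q gives 11>9; P3→Y gives 8>6]
(C,P,X): not NE [P2→R gives 9>4; P3→Y gives 7>0]
(C,P,Y): not NE [P1→A gives 5>1; P2→R gives 11>9]
(C,P,Z): not NE [P3→Y gives 7>0]
(C,Q,X): not NE [P2→R gives 9>6]
(C,Q,Y): not NE [P2→R gives 11>4; P3→X gives 7>3]
(C,Q,Z): not NE [P1→B gives 9>3; P2→P gives 8>3; P3→X gives 7>1]
(C,R,X): not NE [P1→A gives 5>0; P3→Y gives 3>2]
(C,R,Y): NE
(C,R,Z): not NE [P2→P gives 8>0; P3→Y gives 3>1]
(C,S,X): not NE [P2→R gives 9>3]
(C,S,Y): not NE [P2→R gives 11>1; P3→Z gives 2>0]
(C,S,Z): not NE [P2→P gives 8>4]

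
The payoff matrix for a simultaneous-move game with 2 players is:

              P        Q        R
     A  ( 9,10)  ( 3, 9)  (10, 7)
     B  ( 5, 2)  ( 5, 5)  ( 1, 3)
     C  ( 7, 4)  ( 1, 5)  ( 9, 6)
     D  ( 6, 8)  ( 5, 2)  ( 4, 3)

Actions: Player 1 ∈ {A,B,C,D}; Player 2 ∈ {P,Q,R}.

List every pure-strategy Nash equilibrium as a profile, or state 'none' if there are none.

NE set: (A,P), (B,Q)

(A,P): NE
(A,Q): not NE [P1→D gives 5>3; P2→P gives 10>9]
(A,R): not NE [P2→P gives 10>7]
(B,P): not NE [P1→A gives 9>5; P2→Q gives 5>2]
(B,Q): NE
(B,R): not NE [P1→A gives 10>1; P2→Q gives 5>3]
(C,P): not NE [P1→A gives 9>7; P2→R gives 6>4]
(C,Q): not NE [P1→D gives 5>1; P2→R gives 6>5]
(C,R): not NE [P1→A gives 10>9]
(D,P): not NE [P1→A gives 9>6]
(D,Q): not NE [P2→P gives 8>2]
(D,R): not NE [P1→A gives 10>4; P2→P gives 8>3]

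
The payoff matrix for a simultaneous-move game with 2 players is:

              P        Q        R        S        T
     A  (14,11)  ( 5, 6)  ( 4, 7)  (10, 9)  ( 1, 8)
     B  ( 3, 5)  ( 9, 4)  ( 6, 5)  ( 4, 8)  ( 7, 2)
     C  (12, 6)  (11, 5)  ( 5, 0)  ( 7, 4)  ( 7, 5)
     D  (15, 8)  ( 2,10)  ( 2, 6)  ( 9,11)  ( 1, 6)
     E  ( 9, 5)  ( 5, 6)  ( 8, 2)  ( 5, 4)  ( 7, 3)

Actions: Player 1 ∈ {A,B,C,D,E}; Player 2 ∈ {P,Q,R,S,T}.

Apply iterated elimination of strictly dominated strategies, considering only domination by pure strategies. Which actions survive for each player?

IESDS → P1:{A,C,D} P2:{P,Q,S}

P2 drop R (S beats it: A:9>7 B:8>5 C:4>0 D:11>6 E:4>2)
P2 drop T (P beats it: A:11>8 B:5>2 C:6>5 D:8>6 E:5>3)
P1 drop B (C beats it: P:12>3 Q:11>9 S:7>4)
P1 drop E (C beats it: P:12>9 Q:11>5 S:7>5)
P1→{A,C,D} P2→{P,Q,S}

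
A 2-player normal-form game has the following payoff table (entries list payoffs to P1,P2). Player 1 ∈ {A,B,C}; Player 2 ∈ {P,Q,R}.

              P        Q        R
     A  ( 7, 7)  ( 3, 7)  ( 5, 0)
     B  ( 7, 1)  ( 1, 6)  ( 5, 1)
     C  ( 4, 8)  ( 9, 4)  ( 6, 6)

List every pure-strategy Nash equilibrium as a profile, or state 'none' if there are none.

Nash profiles: (A,P)

(A,P): NE
(A,Q): not NE [P1→C gives 9>3]
(A,R): not NE [P1→C gives 6>5; P2→Q gives 7>0]
(B,P): not NE [P2→Q gives 6>1]
(B,Q): not NE [P1→C gives 9>1]
(B,R): not NE [P1→C gives 6>5; P2→Q gives 6>1]
(C,P): not NE [P1→B gives 7>4]
(C,Q): not NE [P2→P gives 8>4]
(C,R): not NE [P2→P gives 8>6]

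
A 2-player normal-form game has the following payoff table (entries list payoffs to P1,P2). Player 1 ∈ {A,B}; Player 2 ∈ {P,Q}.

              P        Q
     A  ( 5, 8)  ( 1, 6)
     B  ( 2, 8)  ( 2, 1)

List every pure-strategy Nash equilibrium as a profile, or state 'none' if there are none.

(A,P): NE
(A,Q): not NE [P1→B gives 2>1; P2→P gives 8>6]
(B,P): not NE [P1→A gives 5>2]
(B,Q): not NE [P2→P gives 8>1]

NE set: (A,P)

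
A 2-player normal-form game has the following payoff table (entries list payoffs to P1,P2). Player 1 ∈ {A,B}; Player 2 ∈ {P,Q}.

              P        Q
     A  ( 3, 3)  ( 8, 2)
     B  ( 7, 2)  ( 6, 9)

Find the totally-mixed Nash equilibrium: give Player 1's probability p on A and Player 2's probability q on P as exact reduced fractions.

P1 indiff ⇒ q·3+(1-q)·8 = q·7+(1-q)·6 ⇒ q(-4) = (1-q)(-2) ⇒ q = 1/3
P2 indiff ⇒ p·3+(1-p)·2 = p·2+(1-p)·9 ⇒ p(1) = (1-p)(7) ⇒ p = 7/8

p=7/8, q=1/3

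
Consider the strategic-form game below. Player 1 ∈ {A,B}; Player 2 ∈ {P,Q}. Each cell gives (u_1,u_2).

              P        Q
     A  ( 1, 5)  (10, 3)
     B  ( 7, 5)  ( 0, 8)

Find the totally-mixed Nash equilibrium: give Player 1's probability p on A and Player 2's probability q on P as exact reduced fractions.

p=3/5, q=5/8

P1 indiff ⇒ q·1+(1-q)·10 = q·7+(1-q)·0 ⇒ q(-6) = (1-q)(-10) ⇒ q = 5/8
P2 indiff ⇒ p·5+(1-p)·5 = p·3+(1-p)·8 ⇒ p(2) = (1-p)(3) ⇒ p = 3/5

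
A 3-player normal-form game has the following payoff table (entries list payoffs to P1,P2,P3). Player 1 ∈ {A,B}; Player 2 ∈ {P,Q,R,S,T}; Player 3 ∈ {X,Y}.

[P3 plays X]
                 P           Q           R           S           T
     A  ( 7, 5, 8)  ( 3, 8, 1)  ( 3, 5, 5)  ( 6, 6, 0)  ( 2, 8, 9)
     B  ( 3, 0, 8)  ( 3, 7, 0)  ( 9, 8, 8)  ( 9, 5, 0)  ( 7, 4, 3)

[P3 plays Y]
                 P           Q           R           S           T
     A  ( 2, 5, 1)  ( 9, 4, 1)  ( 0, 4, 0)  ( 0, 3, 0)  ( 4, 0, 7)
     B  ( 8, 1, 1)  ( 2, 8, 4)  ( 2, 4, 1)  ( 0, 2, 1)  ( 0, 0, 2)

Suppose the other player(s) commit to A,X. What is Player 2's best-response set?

u_2(P vs A,X) = 5
u_2(Q vs A,X) = 8
u_2(R vs A,X) = 5
u_2(S vs A,X) = 6
u_2(T vs A,X) = 8
max payoff 8 at {Q,T}

argmax u_2 = {Q,T}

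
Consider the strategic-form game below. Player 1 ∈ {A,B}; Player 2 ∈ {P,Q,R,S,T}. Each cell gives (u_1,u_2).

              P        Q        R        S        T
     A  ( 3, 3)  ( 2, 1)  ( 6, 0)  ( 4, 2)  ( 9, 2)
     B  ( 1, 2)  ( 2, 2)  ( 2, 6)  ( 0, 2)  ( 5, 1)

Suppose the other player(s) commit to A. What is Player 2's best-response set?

argmax u_2 = {P}

u_2(P vs A) = 3
u_2(Q vs A) = 1
u_2(R vs A) = 0
u_2(S vs A) = 2
u_2(T vs A) = 2
max payoff 3 at {P}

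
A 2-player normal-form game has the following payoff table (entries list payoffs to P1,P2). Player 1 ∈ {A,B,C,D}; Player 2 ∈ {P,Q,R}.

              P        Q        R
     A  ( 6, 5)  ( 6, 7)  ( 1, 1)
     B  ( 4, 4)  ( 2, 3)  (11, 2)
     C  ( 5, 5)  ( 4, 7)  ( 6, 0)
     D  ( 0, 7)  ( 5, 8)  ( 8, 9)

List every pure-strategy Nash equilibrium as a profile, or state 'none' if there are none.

(A,P): not NE [P2→Q gives 7>5]
(A,Q): NE
(A,R): not NE [P1→B gives 11>1; P2→Q gives 7>1]
(B,P): not NE [P1→A gives 6>4]
(B,Q): not NE [P1→A gives 6>2; P2→P gives 4>3]
(B,R): not NE [P2→P gives 4>2]
(C,P): not NE [P1→A gives 6>5; P2→Q gives 7>5]
(C,Q): not NE [P1→A gives 6>4]
(C,R): not NE [P1→B gives 11>6; P2→Q gives 7>0]
(D,P): not NE [P1→A gives 6>0; P2→R gives 9>7]
(D,Q): not NE [P1→A gives 6>5; P2→R gives 9>8]
(D,R): not NE [P1→B gives 11>8]

Nash profiles: (A,Q)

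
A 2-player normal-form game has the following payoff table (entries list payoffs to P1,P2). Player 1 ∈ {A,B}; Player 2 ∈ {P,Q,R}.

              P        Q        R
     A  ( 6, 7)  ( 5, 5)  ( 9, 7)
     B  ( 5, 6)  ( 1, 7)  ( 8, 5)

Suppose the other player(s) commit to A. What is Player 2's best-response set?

u_2(P vs A) = 7
u_2(Q vs A) = 5
u_2(R vs A) = 7
max payoff 7 at {P,R}

argmax u_2 = {P,R}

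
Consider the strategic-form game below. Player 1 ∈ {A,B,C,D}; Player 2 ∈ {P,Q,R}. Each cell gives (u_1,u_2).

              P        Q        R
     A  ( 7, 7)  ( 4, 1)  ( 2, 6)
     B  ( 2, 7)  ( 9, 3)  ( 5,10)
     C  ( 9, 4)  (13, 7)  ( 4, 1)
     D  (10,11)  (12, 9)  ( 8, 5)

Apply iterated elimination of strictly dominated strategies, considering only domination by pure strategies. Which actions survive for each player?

P1 drop A (C beats it: P:9>7 Q:13>4 R:4>2)
P1 drop B (D beats it: P:10>2 Q:12>9 R:8>5)
P2 drop R (P beats it: C:4>1 D:11>5)
P1→{C,D} P2→{P,Q}

Remaining: P1:{C,D} P2:{P,Q}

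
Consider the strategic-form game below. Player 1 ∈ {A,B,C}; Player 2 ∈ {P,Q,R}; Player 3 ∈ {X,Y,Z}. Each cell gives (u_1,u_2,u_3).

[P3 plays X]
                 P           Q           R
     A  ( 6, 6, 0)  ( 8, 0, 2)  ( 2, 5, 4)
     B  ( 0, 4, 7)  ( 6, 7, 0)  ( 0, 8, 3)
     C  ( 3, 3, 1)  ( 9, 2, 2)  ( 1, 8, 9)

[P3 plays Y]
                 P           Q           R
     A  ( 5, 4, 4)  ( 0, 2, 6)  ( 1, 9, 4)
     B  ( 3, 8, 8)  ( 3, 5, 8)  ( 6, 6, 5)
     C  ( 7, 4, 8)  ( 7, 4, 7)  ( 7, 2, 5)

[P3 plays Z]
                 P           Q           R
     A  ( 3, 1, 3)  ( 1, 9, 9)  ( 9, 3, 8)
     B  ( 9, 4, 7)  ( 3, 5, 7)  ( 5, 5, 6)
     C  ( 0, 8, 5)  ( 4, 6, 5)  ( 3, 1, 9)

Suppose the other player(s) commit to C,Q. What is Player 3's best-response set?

BR_3 = {Y}

u_3(X vs C,Q) = 2
u_3(Y vs C,Q) = 7
u_3(Z vs C,Q) = 5
max payoff 7 at {Y}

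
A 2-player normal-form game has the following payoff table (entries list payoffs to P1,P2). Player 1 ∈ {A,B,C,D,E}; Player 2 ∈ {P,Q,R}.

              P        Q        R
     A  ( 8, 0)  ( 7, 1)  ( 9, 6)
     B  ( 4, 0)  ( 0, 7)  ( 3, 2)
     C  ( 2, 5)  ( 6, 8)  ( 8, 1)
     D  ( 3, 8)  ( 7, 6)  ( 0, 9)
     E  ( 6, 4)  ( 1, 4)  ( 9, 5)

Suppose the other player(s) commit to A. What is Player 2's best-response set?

u_2(P vs A) = 0
u_2(Q vs A) = 1
u_2(R vs A) = 6
max payoff 6 at {R}

argmax u_2 = {R}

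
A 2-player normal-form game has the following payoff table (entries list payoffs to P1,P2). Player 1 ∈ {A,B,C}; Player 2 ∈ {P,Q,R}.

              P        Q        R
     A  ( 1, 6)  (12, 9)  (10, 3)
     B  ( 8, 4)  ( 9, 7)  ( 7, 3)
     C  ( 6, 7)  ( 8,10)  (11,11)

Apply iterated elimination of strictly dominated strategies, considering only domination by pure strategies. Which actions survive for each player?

P2 drop P (Q beats it: A:9>6 B:7>4 C:10>7)
P1 drop B (A beats it: Q:12>9 R:10>7)
P1→{A,C} P2→{Q,R}

Survivors P1:{A,C} P2:{Q,R}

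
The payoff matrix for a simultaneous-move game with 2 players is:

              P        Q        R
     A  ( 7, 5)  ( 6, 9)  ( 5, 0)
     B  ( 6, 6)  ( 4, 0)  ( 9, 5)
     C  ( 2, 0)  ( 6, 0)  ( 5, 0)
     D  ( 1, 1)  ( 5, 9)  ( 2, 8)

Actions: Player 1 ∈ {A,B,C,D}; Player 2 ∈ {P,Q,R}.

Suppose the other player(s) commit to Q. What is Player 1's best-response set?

argmax u_1 = {A,C}

u_1(A vs Q) = 6
u_1(B vs Q) = 4
u_1(C vs Q) = 6
u_1(D vs Q) = 5
max payoff 6 at {A,C}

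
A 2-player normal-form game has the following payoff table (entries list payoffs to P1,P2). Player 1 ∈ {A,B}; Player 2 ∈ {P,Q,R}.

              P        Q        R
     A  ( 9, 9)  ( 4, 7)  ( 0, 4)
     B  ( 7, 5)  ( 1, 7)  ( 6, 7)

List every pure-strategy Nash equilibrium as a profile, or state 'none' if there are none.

(A,P): NE
(A,Q): not NE [P2→P gives 9>7]
(A,R): not NE [P1→B gives 6>0; P2→P gives 9>4]
(B,P): not NE [P1→A gives 9>7; P2→R gives 7>5]
(B,Q): not NE [P1→A gives 4>1]
(B,R): NE

Nash profiles: (A,P), (B,R)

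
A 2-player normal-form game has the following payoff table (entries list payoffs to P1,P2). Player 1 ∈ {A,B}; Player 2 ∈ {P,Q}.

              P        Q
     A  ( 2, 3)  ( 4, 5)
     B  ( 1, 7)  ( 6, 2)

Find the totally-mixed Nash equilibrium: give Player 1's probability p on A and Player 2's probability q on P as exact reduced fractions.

(p,q) = (5/7, 2/3)

P1 indiff ⇒ q·2+(1-q)·4 = q·1+(1-q)·6 ⇒ q(1) = (1-q)(2) ⇒ q = 2/3
P2 indiff ⇒ p·3+(1-p)·7 = p·5+(1-p)·2 ⇒ p(-2) = (1-p)(-5) ⇒ p = 5/7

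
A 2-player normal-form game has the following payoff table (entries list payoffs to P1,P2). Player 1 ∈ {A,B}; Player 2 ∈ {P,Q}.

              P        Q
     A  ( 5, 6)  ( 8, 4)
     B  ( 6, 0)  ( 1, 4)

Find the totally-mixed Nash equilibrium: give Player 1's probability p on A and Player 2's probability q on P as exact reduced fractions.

P1 indiff ⇒ q·5+(1-q)·8 = q·6+(1-q)·1 ⇒ q(-1) = (1-q)(-7) ⇒ q = 7/8
P2 indiff ⇒ p·6+(1-p)·0 = p·4+(1-p)·4 ⇒ p(2) = (1-p)(4) ⇒ p = 2/3

P1 mixes 2/3 on A; P2 mixes 7/8 on P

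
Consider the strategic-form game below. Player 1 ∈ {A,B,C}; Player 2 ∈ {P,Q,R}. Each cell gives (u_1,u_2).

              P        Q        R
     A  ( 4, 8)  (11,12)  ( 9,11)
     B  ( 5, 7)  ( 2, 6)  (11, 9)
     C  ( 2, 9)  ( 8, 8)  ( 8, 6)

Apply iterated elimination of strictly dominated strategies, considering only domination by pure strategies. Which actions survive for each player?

P1 drop C (A beats it: P:4>2 Q:11>8 R:9>8)
P2 drop P (R beats it: A:11>8 B:9>7)
P1→{A,B} P2→{Q,R}

Survivors P1:{A,B} P2:{Q,R}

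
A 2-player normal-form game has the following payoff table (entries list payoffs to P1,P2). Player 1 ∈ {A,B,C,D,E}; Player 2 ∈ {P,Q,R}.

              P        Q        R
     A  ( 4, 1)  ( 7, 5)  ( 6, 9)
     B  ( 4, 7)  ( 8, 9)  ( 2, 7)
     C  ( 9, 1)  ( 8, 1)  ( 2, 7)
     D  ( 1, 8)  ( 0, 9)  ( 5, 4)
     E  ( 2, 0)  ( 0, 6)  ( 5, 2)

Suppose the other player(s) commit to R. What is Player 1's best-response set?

u_1(A vs R) = 6
u_1(B vs R) = 2
u_1(C vs R) = 2
u_1(D vs R) = 5
u_1(E vs R) = 5
max payoff 6 at {A}

P1 best: {A}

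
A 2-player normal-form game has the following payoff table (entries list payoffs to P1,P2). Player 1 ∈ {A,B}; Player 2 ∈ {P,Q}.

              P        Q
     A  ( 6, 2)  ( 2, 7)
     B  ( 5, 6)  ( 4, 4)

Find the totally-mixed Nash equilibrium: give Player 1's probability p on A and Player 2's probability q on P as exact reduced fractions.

(p,q) = (2/7, 2/3)

P1 indiff ⇒ q·6+(1-q)·2 = q·5+(1-q)·4 ⇒ q(1) = (1-q)(2) ⇒ q = 2/3
P2 indiff ⇒ p·2+(1-p)·6 = p·7+(1-p)·4 ⇒ p(-5) = (1-p)(-2) ⇒ p = 2/7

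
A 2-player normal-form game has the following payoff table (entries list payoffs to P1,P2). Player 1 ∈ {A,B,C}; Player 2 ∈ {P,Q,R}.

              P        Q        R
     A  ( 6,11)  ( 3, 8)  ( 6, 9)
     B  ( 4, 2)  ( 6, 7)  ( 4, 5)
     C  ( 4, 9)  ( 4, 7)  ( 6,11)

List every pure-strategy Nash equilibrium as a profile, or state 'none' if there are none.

(A,P): NE
(A,Q): not NE [P1→B gives 6>3; P2→P gives 11>8]
(A,R): not NE [P2→P gives 11>9]
(B,P): not NE [P1→A gives 6>4; P2→Q gives 7>2]
(B,Q): NE
(B,R): not NE [P1→C gives 6>4; P2→Q gives 7>5]
(C,P): not NE [P1→A gives 6>4; P2→R gives 11>9]
(C,Q): not NE [P1→B gives 6>4; P2→R gives 11>7]
(C,R): NE

Nash profiles: (A,P), (B,Q), (C,R)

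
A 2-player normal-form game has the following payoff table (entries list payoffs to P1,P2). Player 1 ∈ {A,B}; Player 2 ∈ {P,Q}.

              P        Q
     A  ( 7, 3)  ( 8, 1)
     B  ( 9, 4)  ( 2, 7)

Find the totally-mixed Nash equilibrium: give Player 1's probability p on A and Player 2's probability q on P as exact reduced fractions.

P1 indiff ⇒ q·7+(1-q)·8 = q·9+(1-q)·2 ⇒ q(-2) = (1-q)(-6) ⇒ q = 3/4
P2 indiff ⇒ p·3+(1-p)·4 = p·1+(1-p)·7 ⇒ p(2) = (1-p)(3) ⇒ p = 3/5

p=3/5, q=3/4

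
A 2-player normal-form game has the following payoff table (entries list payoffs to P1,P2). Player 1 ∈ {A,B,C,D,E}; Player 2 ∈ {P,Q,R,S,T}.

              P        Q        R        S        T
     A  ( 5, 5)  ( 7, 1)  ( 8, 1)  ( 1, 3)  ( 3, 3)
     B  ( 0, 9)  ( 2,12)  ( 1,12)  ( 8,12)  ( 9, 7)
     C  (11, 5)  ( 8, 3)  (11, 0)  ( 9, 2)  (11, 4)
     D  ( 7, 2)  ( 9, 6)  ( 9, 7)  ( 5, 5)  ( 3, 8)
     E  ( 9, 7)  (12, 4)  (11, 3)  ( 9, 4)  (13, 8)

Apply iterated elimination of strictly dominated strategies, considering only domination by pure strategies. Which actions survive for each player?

Survivors P1:{C,E} P2:{P,T}

P1 drop A (C beats it: P:11>5 Q:8>7 R:11>8 S:9>1 T:11>3)
P1 drop B (C beats it: P:11>0 Q:8>2 R:11>1 S:9>8 T:11>9)
P1 drop D (E beats it: P:9>7 Q:12>9 R:11>9 S:9>5 T:13>3)
P2 drop Q (P beats it: C:5>3 E:7>4)
P2 drop R (P beats it: C:5>0 E:7>3)
P2 drop S (P beats it: C:5>2 E:7>4)
P1→{C,E} P2→{P,T}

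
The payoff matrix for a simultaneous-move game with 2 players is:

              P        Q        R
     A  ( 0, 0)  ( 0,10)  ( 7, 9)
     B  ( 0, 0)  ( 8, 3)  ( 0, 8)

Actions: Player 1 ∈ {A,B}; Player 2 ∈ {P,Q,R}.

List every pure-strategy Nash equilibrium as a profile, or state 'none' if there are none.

(A,P): not NE [P2→Q gives 10>0]
(A,Q): not NE [P1→B gives 8>0]
(A,R): not NE [P2→Q gives 10>9]
(B,P): not NE [P2→R gives 8>0]
(B,Q): not NE [P2→R gives 8>3]
(B,R): not NE [P1→A gives 7>0]

No pure NE.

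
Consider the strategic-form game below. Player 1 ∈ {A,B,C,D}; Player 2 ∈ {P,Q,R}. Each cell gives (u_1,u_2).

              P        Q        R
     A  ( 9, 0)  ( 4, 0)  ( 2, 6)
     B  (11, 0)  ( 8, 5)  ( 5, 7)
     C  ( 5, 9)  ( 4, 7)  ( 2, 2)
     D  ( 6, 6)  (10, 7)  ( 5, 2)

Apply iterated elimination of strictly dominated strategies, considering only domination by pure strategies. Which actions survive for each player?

P1 drop A (B beats it: P:11>9 Q:8>4 R:5>2)
P1 drop C (B beats it: P:11>5 Q:8>4 R:5>2)
P2 drop P (Q beats it: B:5>0 D:7>6)
P1→{B,D} P2→{Q,R}

IESDS → P1:{B,D} P2:{Q,R}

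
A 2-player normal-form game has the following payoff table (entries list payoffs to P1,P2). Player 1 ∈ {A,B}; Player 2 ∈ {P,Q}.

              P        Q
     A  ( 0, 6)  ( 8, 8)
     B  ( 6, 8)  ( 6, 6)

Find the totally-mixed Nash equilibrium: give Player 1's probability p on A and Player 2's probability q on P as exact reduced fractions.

P1 indiff ⇒ q·0+(1-q)·8 = q·6+(1-q)·6 ⇒ q(-6) = (1-q)(-2) ⇒ q = 1/4
P2 indiff ⇒ p·6+(1-p)·8 = p·8+(1-p)·6 ⇒ p(-2) = (1-p)(-2) ⇒ p = 1/2

(p,q) = (1/2, 1/4)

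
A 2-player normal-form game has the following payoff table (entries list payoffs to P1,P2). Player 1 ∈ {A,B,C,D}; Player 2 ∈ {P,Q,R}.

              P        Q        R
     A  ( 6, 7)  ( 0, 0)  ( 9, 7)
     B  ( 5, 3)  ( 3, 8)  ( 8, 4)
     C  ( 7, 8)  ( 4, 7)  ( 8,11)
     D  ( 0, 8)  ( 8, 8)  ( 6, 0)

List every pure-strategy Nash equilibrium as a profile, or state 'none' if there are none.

(A,P): not NE [P1→C gives 7>6]
(A,Q): not NE [P1→D gives 8>0; P2→R gives 7>0]
(A,R): NE
(B,P): not NE [P1→C gives 7>5; P2→Q gives 8>3]
(B,Q): not NE [P1→D gives 8>3]
(B,R): not NE [P1→A gives 9>8; P2→Q gives 8>4]
(C,P): not NE [P2→R gives 11>8]
(C,Q): not NE [P1→D gives 8>4; P2→R gives 11>7]
(C,R): not NE [P1→A gives 9>8]
(D,P): not NE [P1→C gives 7>0]
(D,Q): NE
(D,R): not NE [P1→A gives 9>6; P2→Q gives 8>0]

NE set: (A,R), (D,Q)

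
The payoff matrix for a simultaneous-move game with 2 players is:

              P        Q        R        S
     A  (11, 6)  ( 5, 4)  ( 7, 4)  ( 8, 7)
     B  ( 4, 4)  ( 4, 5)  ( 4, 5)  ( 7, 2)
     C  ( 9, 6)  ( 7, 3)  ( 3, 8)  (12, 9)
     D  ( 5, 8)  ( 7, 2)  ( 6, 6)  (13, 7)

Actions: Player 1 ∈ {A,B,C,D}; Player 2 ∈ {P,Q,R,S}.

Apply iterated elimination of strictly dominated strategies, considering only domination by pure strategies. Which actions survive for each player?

P1 drop B (A beats it: P:11>4 Q:5>4 R:7>4 S:8>7)
P2 drop Q (P beats it: A:6>4 C:6>3 D:8>2)
P2 drop R (S beats it: A:7>4 C:9>8 D:7>6)
P1→{A,C,D} P2→{P,S}

Remaining: P1:{A,C,D} P2:{P,S}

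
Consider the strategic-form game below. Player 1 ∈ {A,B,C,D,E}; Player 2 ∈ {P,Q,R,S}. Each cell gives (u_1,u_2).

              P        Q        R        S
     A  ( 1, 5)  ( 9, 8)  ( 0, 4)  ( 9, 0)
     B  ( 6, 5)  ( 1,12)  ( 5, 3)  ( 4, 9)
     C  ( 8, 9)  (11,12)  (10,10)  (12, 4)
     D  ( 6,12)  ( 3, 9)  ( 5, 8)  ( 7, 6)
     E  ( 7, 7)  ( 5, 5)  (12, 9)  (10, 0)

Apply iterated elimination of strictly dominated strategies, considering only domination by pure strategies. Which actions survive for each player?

IESDS → P1:{C,E} P2:{Q,R}

P1 drop A (C beats it: P:8>1 Q:11>9 R:10>0 S:12>9)
P1 drop B (C beats it: P:8>6 Q:11>1 R:10>5 S:12>4)
P1 drop D (C beats it: P:8>6 Q:11>3 R:10>5 S:12>7)
P2 drop P (R beats it: C:10>9 E:9>7)
P2 drop S (Q beats it: C:12>4 E:5>0)
P1→{C,E} P2→{Q,R}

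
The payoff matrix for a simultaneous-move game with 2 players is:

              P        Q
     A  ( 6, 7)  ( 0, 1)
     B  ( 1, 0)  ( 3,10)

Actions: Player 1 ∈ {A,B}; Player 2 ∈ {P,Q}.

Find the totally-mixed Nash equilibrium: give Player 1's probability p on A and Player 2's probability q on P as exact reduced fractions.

p=5/8, q=3/8

P1 indiff ⇒ q·6+(1-q)·0 = q·1+(1-q)·3 ⇒ q(5) = (1-q)(3) ⇒ q = 3/8
P2 indiff ⇒ p·7+(1-p)·0 = p·1+(1-p)·10 ⇒ p(6) = (1-p)(10) ⇒ p = 5/8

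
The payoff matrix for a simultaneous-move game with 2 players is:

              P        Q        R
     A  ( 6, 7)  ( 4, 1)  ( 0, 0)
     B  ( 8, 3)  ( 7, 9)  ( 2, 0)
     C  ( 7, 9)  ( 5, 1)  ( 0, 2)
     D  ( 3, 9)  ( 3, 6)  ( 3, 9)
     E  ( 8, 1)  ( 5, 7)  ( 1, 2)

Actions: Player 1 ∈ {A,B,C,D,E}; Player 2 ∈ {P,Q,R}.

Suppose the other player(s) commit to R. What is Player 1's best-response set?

P1 best: {D}

u_1(A vs R) = 0
u_1(B vs R) = 2
u_1(C vs R) = 0
u_1(D vs R) = 3
u_1(E vs R) = 1
max payoff 3 at {D}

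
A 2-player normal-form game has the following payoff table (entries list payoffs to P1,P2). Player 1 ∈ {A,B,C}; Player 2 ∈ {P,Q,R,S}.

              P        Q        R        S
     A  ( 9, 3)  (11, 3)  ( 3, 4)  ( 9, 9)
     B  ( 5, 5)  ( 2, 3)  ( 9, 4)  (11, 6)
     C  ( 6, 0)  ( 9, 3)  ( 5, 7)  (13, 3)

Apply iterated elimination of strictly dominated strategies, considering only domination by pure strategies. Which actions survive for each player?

P2 drop P (S beats it: A:9>3 B:6>5 C:3>0)
P2 drop Q (R beats it: A:4>3 B:4>3 C:7>3)
P1 drop A (B beats it: R:9>3 S:11>9)
P1→{B,C} P2→{R,S}

IESDS → P1:{B,C} P2:{R,S}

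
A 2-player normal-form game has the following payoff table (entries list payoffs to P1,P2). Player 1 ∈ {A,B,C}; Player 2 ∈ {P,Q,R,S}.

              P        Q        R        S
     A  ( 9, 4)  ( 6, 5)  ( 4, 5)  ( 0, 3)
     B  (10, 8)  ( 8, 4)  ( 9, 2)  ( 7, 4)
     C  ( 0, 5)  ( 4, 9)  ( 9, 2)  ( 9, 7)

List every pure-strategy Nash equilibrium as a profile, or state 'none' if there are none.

PSNE = {(B,P)}

(A,P): not NE [P1→B gives 10>9; P2→R gives 5>4]
(A,Q): not NE [P1→B gives 8>6]
(A,R): not NE [P1→C gives 9>4]
(A,S): not NE [P1→C gives 9>0; P2→R gives 5>3]
(B,P): NE
(B,Q): not NE [P2→P gives 8>4]
(B,R): not NE [P2→P gives 8>2]
(B,S): not NE [P1→C gives 9>7; P2→P gives 8>4]
(C,P): not NE [P1→B gives 10>0; P2→Q gives 9>5]
(C,Q): not NE [P1→B gives 8>4]
(C,R): not NE [P2→Q gives 9>2]
(C,S): not NE [P2→Q gives 9>7]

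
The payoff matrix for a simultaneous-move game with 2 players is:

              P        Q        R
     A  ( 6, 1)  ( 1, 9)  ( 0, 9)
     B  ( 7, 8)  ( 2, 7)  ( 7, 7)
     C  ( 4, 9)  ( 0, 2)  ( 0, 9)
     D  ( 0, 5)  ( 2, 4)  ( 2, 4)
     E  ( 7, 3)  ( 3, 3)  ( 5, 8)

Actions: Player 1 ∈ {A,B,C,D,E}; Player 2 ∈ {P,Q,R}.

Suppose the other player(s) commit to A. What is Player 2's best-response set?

u_2(P vs A) = 1
u_2(Q vs A) = 9
u_2(R vs A) = 9
max payoff 9 at {Q,R}

P2 best: {Q,R}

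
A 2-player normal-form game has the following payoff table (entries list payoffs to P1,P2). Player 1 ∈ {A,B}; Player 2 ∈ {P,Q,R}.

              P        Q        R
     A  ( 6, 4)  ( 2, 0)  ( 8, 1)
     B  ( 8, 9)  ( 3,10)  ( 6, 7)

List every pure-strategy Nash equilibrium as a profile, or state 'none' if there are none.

PSNE = {(B,Q)}

(A,P): not NE [P1→B gives 8>6]
(A,Q): not NE [P1→B gives 3>2; P2→P gives 4>0]
(A,R): not NE [P2→P gives 4>1]
(B,P): not NE [P2→Q gives 10>9]
(B,Q): NE
(B,R): not NE [P1→A gives 8>6; P2→Q gives 10>7]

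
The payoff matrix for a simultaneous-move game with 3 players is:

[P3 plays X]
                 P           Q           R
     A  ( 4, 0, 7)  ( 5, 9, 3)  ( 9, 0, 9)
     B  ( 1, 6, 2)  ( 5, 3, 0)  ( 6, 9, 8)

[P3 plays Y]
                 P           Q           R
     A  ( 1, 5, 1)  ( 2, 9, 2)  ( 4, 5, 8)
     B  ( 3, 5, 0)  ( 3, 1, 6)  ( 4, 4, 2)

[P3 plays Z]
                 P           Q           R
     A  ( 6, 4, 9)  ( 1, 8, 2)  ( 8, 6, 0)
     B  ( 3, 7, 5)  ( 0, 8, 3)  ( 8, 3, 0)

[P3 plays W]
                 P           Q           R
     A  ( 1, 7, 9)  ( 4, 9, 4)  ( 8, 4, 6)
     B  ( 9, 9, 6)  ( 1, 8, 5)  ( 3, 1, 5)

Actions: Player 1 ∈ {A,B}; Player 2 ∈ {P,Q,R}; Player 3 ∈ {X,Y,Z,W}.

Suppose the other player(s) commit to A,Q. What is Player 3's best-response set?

P3 best: {W}

u_3(X vs A,Q) = 3
u_3(Y vs A,Q) = 2
u_3(Z vs A,Q) = 2
u_3(W vs A,Q) = 4
max payoff 4 at {W}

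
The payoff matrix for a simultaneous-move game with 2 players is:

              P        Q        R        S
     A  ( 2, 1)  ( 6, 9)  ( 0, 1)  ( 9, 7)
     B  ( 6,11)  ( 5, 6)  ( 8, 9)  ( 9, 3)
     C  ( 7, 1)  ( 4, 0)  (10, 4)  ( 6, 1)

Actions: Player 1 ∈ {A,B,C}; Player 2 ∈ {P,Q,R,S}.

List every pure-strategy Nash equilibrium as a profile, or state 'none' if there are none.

PSNE = {(A,Q), (C,R)}

(A,P): not NE [P1→C gives 7>2; P2→Q gives 9>1]
(A,Q): NE
(A,R): not NE [P1→C gives 10>0; P2→Q gives 9>1]
(A,S): not NE [P2→Q gives 9>7]
(B,P): not NE [P1→C gives 7>6]
(B,Q): not NE [P1→A gives 6>5; P2→P gives 11>6]
(B,R): not NE [P1→C gives 10>8; P2→P gives 11>9]
(B,S): not NE [P2→P gives 11>3]
(C,P): not NE [P2→R gives 4>1]
(C,Q): not NE [P1→A gives 6>4; P2→R gives 4>0]
(C,R): NE
(C,S): not NE [P1→B gives 9>6; P2→R gives 4>1]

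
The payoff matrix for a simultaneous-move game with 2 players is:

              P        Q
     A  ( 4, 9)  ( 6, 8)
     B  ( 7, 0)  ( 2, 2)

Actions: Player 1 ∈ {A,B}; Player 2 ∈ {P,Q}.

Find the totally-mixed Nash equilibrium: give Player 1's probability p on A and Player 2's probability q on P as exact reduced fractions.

P1 indiff ⇒ q·4+(1-q)·6 = q·7+(1-q)·2 ⇒ q(-3) = (1-q)(-4) ⇒ q = 4/7
P2 indiff ⇒ p·9+(1-p)·0 = p·8+(1-p)·2 ⇒ p(1) = (1-p)(2) ⇒ p = 2/3

P1 mixes 2/3 on A; P2 mixes 4/7 on P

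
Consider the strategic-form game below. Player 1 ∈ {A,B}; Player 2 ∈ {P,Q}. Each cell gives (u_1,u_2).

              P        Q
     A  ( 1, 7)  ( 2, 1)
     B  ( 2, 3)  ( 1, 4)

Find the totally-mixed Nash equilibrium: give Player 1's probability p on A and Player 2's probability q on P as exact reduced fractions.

p=1/7, q=1/2

P1 indiff ⇒ q·1+(1-q)·2 = q·2+(1-q)·1 ⇒ q(-1) = (1-q)(-1) ⇒ q = 1/2
P2 indiff ⇒ p·7+(1-p)·3 = p·1+(1-p)·4 ⇒ p(6) = (1-p)(1) ⇒ p = 1/7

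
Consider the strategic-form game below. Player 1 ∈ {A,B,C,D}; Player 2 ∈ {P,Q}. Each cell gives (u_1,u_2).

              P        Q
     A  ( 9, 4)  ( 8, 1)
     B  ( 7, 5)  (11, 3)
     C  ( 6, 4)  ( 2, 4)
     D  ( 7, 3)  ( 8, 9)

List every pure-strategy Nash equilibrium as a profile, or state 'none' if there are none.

(A,P): NE
(A,Q): not NE [P1→B gives 11>8; P2→P gives 4>1]
(B,P): not NE [P1→A gives 9>7]
(B,Q): not NE [P2→P gives 5>3]
(C,P): not NE [P1→A gives 9>6]
(C,Q): not NE [P1→B gives 11>2]
(D,P): not NE [P1→A gives 9>7; P2→Q gives 9>3]
(D,Q): not NE [P1→B gives 11>8]

NE set: (A,P)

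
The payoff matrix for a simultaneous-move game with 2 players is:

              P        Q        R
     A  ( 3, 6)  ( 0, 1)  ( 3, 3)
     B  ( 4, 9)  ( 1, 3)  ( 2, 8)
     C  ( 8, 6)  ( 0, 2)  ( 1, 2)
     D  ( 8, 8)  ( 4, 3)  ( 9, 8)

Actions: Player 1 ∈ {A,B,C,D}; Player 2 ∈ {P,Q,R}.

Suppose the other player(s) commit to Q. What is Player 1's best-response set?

u_1(A vs Q) = 0
u_1(B vs Q) = 1
u_1(C vs Q) = 0
u_1(D vs Q) = 4
max payoff 4 at {D}

P1 best: {D}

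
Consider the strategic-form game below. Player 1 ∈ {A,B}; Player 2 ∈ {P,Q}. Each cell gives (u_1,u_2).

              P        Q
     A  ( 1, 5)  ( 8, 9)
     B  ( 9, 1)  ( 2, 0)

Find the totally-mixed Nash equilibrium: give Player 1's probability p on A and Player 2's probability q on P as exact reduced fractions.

P1 mixes 1/5 on A; P2 mixes 3/7 on P

P1 indiff ⇒ q·1+(1-q)·8 = q·9+(1-q)·2 ⇒ q(-8) = (1-q)(-6) ⇒ q = 3/7
P2 indiff ⇒ p·5+(1-p)·1 = p·9+(1-p)·0 ⇒ p(-4) = (1-p)(-1) ⇒ p = 1/5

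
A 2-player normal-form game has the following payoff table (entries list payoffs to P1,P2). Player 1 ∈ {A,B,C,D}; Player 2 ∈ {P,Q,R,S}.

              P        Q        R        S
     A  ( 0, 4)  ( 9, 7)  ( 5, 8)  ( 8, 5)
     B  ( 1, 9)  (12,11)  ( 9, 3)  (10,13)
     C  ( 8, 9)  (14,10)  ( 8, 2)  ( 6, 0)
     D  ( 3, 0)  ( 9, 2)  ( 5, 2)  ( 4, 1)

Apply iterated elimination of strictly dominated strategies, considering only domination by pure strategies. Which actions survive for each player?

IESDS → P1:{B,C} P2:{Q,S}

P1 drop A (B beats it: P:1>0 Q:12>9 R:9>5 S:10>8)
P1 drop D (C beats it: P:8>3 Q:14>9 R:8>5 S:6>4)
P2 drop P (Q beats it: B:11>9 C:10>9)
P2 drop R (Q beats it: B:11>3 C:10>2)
P1→{B,C} P2→{Q,S}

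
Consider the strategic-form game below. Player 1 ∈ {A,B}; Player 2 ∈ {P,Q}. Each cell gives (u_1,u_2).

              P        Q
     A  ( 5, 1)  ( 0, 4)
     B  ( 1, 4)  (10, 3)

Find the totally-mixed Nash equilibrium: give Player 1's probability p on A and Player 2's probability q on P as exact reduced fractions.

p=1/4, q=5/7

P1 indiff ⇒ q·5+(1-q)·0 = q·1+(1-q)·10 ⇒ q(4) = (1-q)(10) ⇒ q = 5/7
P2 indiff ⇒ p·1+(1-p)·4 = p·4+(1-p)·3 ⇒ p(-3) = (1-p)(-1) ⇒ p = 1/4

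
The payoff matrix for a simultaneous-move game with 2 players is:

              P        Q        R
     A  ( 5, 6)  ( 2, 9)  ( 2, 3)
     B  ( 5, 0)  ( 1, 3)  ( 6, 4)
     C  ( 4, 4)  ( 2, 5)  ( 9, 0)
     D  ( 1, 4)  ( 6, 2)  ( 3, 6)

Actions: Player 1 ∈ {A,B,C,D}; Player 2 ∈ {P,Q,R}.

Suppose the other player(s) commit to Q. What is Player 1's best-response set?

BR_1 = {D}

u_1(A vs Q) = 2
u_1(B vs Q) = 1
u_1(C vs Q) = 2
u_1(D vs Q) = 6
max payoff 6 at {D}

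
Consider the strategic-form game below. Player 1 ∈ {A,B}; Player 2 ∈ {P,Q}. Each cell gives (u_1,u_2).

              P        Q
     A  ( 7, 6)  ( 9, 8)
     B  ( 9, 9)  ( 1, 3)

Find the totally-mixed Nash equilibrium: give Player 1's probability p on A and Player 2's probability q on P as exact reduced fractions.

P1 indiff ⇒ q·7+(1-q)·9 = q·9+(1-q)·1 ⇒ q(-2) = (1-q)(-8) ⇒ q = 4/5
P2 indiff ⇒ p·6+(1-p)·9 = p·8+(1-p)·3 ⇒ p(-2) = (1-p)(-6) ⇒ p = 3/4

P1 mixes 3/4 on A; P2 mixes 4/5 on P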